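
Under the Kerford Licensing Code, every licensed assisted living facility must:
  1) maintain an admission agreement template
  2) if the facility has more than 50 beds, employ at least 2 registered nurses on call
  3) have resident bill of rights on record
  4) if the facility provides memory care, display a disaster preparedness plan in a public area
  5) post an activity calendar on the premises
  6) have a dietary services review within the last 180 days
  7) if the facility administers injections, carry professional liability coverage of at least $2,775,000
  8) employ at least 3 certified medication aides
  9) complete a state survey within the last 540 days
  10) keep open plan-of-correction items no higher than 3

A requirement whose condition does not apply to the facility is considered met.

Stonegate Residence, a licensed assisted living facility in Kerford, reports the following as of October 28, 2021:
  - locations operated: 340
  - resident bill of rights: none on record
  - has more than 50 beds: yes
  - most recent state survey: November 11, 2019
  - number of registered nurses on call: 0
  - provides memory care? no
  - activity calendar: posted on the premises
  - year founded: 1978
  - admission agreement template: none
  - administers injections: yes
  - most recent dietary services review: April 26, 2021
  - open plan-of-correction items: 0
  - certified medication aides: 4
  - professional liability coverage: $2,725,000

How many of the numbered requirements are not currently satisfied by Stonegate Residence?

6

1. admission agreement template absent → not met
2. condition 'has more than 50 beds' holds; registered nurses on call 0 < 2 → not met
3. resident bill of rights absent → not met
4. condition 'provides memory care' does not hold → requirement n/a → met
5. activity calendar present → met
6. dietary services review 185 days ago vs limit 180 → not met
7. condition 'administers injections' holds; professional liability coverage $2,725,000 < $2,775,000 → not met
8. certified medication aides 4 ≥ 3 → met
9. state survey 717 days ago vs limit 540 → not met
10. open plan-of-correction items 0 ≤ 3 → met
Not met: 6 of 10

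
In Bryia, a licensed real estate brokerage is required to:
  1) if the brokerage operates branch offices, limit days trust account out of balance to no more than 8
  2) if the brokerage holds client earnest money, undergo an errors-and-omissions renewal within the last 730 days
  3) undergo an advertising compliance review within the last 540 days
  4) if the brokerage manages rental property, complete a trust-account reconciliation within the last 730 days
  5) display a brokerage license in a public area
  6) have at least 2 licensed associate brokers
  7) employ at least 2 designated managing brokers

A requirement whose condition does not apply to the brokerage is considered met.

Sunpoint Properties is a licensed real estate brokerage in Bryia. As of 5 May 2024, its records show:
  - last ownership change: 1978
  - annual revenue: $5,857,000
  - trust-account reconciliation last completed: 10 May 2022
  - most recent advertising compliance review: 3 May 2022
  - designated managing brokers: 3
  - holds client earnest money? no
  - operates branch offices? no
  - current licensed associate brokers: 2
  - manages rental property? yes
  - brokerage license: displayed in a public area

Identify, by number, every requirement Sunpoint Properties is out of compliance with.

3

1. condition 'operates branch offices' does not hold → requirement n/a → met
2. condition 'holds client earnest money' does not hold → requirement n/a → met
3. advertising compliance review 733 days ago vs limit 540 → not met
4. condition 'manages rental property' holds; trust-account reconciliation 726 days ago vs limit 730 → met
5. brokerage license present → met
6. licensed associate brokers 2 ≥ 2 → met
7. designated managing brokers 3 ≥ 2 → met
Not met: 3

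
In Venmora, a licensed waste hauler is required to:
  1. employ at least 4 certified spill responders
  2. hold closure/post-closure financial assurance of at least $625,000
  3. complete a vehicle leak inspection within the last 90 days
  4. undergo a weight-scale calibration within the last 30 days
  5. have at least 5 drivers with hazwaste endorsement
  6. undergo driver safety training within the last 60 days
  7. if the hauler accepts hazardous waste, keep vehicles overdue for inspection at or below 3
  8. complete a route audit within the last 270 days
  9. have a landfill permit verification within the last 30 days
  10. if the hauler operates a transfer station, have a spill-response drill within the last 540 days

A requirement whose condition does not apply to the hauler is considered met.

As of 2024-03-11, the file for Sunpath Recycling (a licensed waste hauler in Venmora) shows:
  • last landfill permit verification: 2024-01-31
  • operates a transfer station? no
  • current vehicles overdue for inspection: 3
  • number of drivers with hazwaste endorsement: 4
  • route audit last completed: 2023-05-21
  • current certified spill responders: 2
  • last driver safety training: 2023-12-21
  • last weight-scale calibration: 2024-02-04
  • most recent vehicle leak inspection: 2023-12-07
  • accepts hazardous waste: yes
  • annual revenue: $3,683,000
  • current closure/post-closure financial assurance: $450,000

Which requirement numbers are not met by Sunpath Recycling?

1, 2, 3, 4, 5, 6, 8, 9

1. certified spill responders 2 < 4 → not met
2. closure/post-closure financial assurance $450,000 < $625,000 → not met
3. vehicle leak inspection 95 days ago vs limit 90 → not met
4. weight-scale calibration 36 days ago vs limit 30 → not met
5. drivers with hazwaste endorsement 4 < 5 → not met
6. driver safety training 81 days ago vs limit 60 → not met
7. condition 'accepts hazardous waste' holds; vehicles overdue for inspection 3 ≤ 3 → met
8. route audit 295 days ago vs limit 270 → not met
9. landfill permit verification 40 days ago vs limit 30 → not met
10. condition 'operates a transfer station' does not hold → requirement n/a → met
Not met: 1, 2, 3, 4, 5, 6, 8, 9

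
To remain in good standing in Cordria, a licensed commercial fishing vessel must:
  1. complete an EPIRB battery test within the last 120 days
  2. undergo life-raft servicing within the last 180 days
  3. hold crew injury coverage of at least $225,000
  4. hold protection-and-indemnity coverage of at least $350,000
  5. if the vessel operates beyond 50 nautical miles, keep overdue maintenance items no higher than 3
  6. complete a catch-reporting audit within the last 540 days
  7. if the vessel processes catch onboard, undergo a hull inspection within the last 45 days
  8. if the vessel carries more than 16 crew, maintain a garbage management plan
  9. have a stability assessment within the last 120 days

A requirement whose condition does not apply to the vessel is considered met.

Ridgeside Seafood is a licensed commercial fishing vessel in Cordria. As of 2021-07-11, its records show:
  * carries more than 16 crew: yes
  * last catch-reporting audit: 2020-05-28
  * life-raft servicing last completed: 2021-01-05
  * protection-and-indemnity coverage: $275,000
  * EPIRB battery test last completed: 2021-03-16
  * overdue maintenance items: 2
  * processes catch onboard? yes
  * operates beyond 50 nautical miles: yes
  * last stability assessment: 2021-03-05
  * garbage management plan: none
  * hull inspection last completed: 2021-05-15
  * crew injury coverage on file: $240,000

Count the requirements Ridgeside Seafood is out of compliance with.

1. EPIRB battery test 117 days ago vs limit 120 → met
2. life-raft servicing 187 days ago vs limit 180 → not met
3. crew injury coverage $240,000 ≥ $225,000 → met
4. protection-and-indemnity coverage $275,000 < $350,000 → not met
5. condition 'operates beyond 50 nautical miles' holds; overdue maintenance items 2 ≤ 3 → met
6. catch-reporting audit 409 days ago vs limit 540 → met
7. condition 'processes catch onboard' holds; hull inspection 57 days ago vs limit 45 → not met
8. condition 'carries more than 16 crew' holds; garbage management plan absent → not met
9. stability assessment 128 days ago vs limit 120 → not met
Not met: 5 of 9

5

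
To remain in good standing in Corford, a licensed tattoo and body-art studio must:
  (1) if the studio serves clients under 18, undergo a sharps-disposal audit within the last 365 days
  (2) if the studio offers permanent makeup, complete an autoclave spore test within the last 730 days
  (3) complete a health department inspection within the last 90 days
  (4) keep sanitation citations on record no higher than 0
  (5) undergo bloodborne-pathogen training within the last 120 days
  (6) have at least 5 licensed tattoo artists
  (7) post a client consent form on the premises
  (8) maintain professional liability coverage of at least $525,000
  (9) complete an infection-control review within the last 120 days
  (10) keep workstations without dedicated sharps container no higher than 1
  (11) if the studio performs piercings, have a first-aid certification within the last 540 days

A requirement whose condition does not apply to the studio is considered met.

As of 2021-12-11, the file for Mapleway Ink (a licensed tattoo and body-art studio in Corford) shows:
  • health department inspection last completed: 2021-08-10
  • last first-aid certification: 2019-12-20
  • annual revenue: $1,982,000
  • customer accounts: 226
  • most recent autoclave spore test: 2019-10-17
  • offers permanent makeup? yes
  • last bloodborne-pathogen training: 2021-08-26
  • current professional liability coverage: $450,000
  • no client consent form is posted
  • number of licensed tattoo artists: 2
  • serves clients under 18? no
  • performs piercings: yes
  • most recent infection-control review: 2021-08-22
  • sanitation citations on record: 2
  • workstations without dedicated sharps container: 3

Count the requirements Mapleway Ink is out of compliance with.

8

1. condition 'serves clients under 18' does not hold → requirement n/a → met
2. condition 'offers permanent makeup' holds; autoclave spore test 786 days ago vs limit 730 → not met
3. health department inspection 123 days ago vs limit 90 → not met
4. sanitation citations on record 2 > 0 → not met
5. bloodborne-pathogen training 107 days ago vs limit 120 → met
6. licensed tattoo artists 2 < 5 → not met
7. client consent form absent → not met
8. professional liability coverage $450,000 < $525,000 → not met
9. infection-control review 111 days ago vs limit 120 → met
10. workstations without dedicated sharps container 3 > 1 → not met
11. condition 'performs piercings' holds; first-aid certification 722 days ago vs limit 540 → not met
Not met: 8 of 11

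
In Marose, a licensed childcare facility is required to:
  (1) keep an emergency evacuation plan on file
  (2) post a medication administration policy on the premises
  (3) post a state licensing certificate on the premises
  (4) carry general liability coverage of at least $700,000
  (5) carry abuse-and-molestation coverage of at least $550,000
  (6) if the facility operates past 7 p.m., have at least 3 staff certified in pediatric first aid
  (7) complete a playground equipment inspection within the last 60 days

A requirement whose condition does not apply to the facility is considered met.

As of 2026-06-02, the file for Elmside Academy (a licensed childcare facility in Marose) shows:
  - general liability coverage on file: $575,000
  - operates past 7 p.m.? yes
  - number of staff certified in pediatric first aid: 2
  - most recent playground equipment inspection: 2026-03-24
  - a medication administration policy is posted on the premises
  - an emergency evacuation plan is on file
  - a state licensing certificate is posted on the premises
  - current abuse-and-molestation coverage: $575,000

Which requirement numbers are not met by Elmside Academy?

1. emergency evacuation plan present → met
2. medication administration policy present → met
3. state licensing certificate present → met
4. general liability coverage $575,000 < $700,000 → not met
5. abuse-and-molestation coverage $575,000 ≥ $550,000 → met
6. condition 'operates past 7 p.m.' holds; staff certified in pediatric first aid 2 < 3 → not met
7. playground equipment inspection 70 days ago vs limit 60 → not met
Not met: 4, 6, 7

4, 6, 7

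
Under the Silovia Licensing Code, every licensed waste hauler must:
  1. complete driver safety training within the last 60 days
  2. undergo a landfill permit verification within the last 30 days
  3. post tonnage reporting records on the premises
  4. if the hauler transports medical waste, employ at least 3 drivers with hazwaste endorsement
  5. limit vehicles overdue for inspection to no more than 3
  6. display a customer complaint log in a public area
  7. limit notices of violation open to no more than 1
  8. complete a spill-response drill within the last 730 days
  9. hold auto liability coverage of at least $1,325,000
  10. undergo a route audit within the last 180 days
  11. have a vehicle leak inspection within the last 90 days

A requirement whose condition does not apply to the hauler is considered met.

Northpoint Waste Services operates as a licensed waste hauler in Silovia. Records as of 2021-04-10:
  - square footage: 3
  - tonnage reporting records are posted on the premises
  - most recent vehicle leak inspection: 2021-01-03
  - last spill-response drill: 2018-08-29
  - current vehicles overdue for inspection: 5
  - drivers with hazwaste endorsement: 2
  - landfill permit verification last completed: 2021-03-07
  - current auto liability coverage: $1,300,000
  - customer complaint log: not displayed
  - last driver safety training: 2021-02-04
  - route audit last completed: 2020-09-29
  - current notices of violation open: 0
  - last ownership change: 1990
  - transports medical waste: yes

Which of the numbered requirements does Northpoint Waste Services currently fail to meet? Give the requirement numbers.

1. driver safety training 65 days ago vs limit 60 → not met
2. landfill permit verification 34 days ago vs limit 30 → not met
3. tonnage reporting records present → met
4. condition 'transports medical waste' holds; drivers with hazwaste endorsement 2 < 3 → not met
5. vehicles overdue for inspection 5 > 3 → not met
6. customer complaint log absent → not met
7. notices of violation open 0 ≤ 1 → met
8. spill-response drill 955 days ago vs limit 730 → not met
9. auto liability coverage $1,300,000 < $1,325,000 → not met
10. route audit 193 days ago vs limit 180 → not met
11. vehicle leak inspection 97 days ago vs limit 90 → not met
Not met: 1, 2, 4, 5, 6, 8, 9, 10, 11

1, 2, 4, 5, 6, 8, 9, 10, 11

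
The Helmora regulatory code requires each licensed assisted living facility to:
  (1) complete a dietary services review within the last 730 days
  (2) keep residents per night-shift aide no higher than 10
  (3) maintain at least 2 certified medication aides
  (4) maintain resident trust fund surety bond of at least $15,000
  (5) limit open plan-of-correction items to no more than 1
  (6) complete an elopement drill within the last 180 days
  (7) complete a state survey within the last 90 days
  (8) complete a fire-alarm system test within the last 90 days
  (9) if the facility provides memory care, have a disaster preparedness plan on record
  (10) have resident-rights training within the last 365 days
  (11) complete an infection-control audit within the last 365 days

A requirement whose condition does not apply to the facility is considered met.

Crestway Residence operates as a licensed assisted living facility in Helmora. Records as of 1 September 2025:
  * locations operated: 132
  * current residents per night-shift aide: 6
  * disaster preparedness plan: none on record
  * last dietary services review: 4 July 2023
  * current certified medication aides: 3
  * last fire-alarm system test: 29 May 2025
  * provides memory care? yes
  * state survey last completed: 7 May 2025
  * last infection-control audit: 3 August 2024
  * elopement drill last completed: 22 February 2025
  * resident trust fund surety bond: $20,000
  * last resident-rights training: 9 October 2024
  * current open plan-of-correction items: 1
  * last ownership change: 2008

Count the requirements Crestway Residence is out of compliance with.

1. dietary services review 790 days ago vs limit 730 → not met
2. residents per night-shift aide 6 ≤ 10 → met
3. certified medication aides 3 ≥ 2 → met
4. resident trust fund surety bond $20,000 ≥ $15,000 → met
5. open plan-of-correction items 1 ≤ 1 → met
6. elopement drill 191 days ago vs limit 180 → not met
7. state survey 117 days ago vs limit 90 → not met
8. fire-alarm system test 95 days ago vs limit 90 → not met
9. condition 'provides memory care' holds; disaster preparedness plan absent → not met
10. resident-rights training 327 days ago vs limit 365 → met
11. infection-control audit 394 days ago vs limit 365 → not met
Not met: 6 of 11

6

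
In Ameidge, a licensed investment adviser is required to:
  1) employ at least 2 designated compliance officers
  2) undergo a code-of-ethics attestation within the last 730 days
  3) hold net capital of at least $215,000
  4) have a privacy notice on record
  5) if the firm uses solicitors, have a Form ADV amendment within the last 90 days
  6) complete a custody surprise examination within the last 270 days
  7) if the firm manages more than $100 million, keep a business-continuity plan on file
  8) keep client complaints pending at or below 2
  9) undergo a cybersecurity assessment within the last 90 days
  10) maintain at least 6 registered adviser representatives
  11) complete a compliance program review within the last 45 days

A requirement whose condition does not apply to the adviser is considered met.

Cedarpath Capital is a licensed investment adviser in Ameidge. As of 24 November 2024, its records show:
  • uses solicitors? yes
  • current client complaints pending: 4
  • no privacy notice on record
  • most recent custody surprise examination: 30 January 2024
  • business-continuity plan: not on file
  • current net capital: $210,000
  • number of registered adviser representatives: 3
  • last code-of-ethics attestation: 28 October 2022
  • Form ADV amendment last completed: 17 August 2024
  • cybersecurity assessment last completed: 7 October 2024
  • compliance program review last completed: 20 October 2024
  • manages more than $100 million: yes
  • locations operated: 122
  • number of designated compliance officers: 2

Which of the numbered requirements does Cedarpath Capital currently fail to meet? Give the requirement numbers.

1. designated compliance officers 2 ≥ 2 → met
2. code-of-ethics attestation 758 days ago vs limit 730 → not met
3. net capital $210,000 < $215,000 → not met
4. privacy notice absent → not met
5. condition 'uses solicitors' holds; Form ADV amendment 99 days ago vs limit 90 → not met
6. custody surprise examination 299 days ago vs limit 270 → not met
7. condition 'manages more than $100 million' holds; business-continuity plan absent → not met
8. client complaints pending 4 > 2 → not met
9. cybersecurity assessment 48 days ago vs limit 90 → met
10. registered adviser representatives 3 < 6 → not met
11. compliance program review 35 days ago vs limit 45 → met
Not met: 2, 3, 4, 5, 6, 7, 8, 10

2, 3, 4, 5, 6, 7, 8, 10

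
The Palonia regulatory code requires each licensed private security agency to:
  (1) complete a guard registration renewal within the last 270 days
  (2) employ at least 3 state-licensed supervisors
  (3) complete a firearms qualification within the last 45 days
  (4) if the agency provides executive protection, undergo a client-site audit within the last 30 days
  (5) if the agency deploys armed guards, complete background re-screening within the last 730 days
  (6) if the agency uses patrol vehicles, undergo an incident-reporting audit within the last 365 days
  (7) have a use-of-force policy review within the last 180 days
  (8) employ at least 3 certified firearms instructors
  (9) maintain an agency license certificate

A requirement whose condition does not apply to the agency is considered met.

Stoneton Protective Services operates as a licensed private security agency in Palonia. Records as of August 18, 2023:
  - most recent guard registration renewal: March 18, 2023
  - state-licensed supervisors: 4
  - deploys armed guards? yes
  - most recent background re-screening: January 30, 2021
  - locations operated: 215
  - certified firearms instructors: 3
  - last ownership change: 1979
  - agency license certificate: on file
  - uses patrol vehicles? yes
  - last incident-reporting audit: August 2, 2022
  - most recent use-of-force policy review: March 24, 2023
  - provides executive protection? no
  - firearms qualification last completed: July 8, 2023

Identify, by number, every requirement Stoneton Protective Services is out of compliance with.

5, 6

1. guard registration renewal 153 days ago vs limit 270 → met
2. state-licensed supervisors 4 ≥ 3 → met
3. firearms qualification 41 days ago vs limit 45 → met
4. condition 'provides executive protection' does not hold → requirement n/a → met
5. condition 'deploys armed guards' holds; background re-screening 930 days ago vs limit 730 → not met
6. condition 'uses patrol vehicles' holds; incident-reporting audit 381 days ago vs limit 365 → not met
7. use-of-force policy review 147 days ago vs limit 180 → met
8. certified firearms instructors 3 ≥ 3 → met
9. agency license certificate present → met
Not met: 5, 6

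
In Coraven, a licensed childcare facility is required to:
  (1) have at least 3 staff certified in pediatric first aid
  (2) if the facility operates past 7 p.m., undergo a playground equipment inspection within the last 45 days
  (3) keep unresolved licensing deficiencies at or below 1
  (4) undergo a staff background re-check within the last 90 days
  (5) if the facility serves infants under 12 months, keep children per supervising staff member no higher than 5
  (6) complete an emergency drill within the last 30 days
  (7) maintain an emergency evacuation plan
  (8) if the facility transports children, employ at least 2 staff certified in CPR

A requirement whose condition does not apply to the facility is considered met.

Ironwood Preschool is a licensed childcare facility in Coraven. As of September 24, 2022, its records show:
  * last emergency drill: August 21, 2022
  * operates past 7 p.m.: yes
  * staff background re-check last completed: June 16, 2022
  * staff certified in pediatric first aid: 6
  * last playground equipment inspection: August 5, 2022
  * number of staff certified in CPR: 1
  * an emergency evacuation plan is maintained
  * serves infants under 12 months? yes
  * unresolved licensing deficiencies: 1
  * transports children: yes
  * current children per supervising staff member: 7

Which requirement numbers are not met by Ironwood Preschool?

1. staff certified in pediatric first aid 6 ≥ 3 → met
2. condition 'operates past 7 p.m.' holds; playground equipment inspection 50 days ago vs limit 45 → not met
3. unresolved licensing deficiencies 1 ≤ 1 → met
4. staff background re-check 100 days ago vs limit 90 → not met
5. condition 'serves infants under 12 months' holds; children per supervising staff member 7 > 5 → not met
6. emergency drill 34 days ago vs limit 30 → not met
7. emergency evacuation plan present → met
8. condition 'transports children' holds; staff certified in CPR 1 < 2 → not met
Not met: 2, 4, 5, 6, 8

2, 4, 5, 6, 8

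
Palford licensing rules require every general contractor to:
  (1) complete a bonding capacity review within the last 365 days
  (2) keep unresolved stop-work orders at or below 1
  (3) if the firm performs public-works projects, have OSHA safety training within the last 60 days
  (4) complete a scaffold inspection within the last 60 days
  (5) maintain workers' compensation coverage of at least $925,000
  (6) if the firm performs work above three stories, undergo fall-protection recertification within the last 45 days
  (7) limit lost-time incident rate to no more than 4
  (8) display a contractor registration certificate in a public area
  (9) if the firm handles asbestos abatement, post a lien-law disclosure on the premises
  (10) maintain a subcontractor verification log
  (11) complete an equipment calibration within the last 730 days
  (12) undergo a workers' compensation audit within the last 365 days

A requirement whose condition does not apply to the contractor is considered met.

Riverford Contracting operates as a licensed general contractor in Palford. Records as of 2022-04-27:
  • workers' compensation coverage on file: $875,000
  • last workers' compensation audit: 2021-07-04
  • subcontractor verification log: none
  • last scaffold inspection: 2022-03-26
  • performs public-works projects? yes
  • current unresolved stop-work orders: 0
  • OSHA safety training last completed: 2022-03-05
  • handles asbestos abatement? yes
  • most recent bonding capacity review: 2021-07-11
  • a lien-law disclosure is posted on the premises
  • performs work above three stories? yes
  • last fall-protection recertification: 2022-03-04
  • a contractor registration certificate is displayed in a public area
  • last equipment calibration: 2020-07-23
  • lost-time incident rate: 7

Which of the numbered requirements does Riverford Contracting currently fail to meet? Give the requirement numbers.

5, 6, 7, 10

1. bonding capacity review 290 days ago vs limit 365 → met
2. unresolved stop-work orders 0 ≤ 1 → met
3. condition 'performs public-works projects' holds; OSHA safety training 53 days ago vs limit 60 → met
4. scaffold inspection 32 days ago vs limit 60 → met
5. workers' compensation coverage $875,000 < $925,000 → not met
6. condition 'performs work above three stories' holds; fall-protection recertification 54 days ago vs limit 45 → not met
7. lost-time incident rate 7 > 4 → not met
8. contractor registration certificate present → met
9. condition 'handles asbestos abatement' holds; lien-law disclosure present → met
10. subcontractor verification log absent → not met
11. equipment calibration 643 days ago vs limit 730 → met
12. workers' compensation audit 297 days ago vs limit 365 → met
Not met: 5, 6, 7, 10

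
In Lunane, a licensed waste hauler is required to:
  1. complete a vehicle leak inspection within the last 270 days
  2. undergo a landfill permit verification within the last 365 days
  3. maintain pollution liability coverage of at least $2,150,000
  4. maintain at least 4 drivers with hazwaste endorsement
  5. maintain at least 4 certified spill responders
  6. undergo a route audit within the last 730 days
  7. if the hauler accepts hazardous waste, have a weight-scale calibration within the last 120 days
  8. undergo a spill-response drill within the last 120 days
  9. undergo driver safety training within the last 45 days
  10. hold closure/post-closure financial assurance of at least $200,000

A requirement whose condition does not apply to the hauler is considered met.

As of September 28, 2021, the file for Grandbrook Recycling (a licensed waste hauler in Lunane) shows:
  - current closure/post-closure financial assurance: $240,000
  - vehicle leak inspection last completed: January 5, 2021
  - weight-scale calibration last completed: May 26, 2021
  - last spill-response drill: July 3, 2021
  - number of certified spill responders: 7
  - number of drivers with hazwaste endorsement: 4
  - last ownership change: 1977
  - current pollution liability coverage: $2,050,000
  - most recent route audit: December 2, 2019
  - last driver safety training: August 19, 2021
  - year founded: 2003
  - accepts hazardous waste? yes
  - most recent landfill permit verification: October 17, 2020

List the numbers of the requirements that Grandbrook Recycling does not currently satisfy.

1. vehicle leak inspection 266 days ago vs limit 270 → met
2. landfill permit verification 346 days ago vs limit 365 → met
3. pollution liability coverage $2,050,000 < $2,150,000 → not met
4. drivers with hazwaste endorsement 4 ≥ 4 → met
5. certified spill responders 7 ≥ 4 → met
6. route audit 666 days ago vs limit 730 → met
7. condition 'accepts hazardous waste' holds; weight-scale calibration 125 days ago vs limit 120 → not met
8. spill-response drill 87 days ago vs limit 120 → met
9. driver safety training 40 days ago vs limit 45 → met
10. closure/post-closure financial assurance $240,000 ≥ $200,000 → met
Not met: 3, 7

3, 7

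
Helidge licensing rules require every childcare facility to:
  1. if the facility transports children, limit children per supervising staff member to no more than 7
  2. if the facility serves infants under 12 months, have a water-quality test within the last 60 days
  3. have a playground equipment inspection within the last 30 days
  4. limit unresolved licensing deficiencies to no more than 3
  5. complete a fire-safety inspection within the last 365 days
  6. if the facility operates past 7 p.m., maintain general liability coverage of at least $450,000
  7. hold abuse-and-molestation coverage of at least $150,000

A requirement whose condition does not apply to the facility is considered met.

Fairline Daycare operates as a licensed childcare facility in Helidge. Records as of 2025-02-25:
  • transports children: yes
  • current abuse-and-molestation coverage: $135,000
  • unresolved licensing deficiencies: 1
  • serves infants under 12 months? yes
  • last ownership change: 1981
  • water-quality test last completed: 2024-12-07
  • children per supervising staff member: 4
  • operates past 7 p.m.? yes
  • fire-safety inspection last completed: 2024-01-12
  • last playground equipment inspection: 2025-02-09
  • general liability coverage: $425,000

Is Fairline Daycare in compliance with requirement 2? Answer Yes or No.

2. condition 'serves infants under 12 months' holds; water-quality test 80 days ago vs limit 60 → not met

No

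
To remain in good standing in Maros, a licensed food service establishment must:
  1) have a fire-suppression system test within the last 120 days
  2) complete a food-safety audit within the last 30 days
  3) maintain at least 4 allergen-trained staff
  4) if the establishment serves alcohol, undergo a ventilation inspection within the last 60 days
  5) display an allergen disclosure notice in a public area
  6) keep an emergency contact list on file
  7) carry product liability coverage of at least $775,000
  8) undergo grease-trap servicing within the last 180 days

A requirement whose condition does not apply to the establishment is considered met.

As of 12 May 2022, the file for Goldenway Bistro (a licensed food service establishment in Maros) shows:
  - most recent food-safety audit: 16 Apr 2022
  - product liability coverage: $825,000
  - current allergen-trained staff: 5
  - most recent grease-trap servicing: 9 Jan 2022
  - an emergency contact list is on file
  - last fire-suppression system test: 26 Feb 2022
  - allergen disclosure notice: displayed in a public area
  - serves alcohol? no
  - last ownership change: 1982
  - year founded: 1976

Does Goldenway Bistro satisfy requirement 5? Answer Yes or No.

Yes

5. allergen disclosure notice present → met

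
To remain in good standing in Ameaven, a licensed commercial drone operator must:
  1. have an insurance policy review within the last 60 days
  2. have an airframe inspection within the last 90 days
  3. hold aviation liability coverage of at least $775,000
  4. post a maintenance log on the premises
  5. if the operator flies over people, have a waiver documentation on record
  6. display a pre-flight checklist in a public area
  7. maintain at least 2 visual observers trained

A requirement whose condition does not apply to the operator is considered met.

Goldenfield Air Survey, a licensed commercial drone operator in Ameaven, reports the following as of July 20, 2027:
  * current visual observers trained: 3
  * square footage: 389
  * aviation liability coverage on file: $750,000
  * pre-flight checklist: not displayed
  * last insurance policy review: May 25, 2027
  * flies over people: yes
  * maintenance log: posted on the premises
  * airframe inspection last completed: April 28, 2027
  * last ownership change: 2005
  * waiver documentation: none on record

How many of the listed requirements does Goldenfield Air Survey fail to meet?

3

1. insurance policy review 56 days ago vs limit 60 → met
2. airframe inspection 83 days ago vs limit 90 → met
3. aviation liability coverage $750,000 < $775,000 → not met
4. maintenance log present → met
5. condition 'flies over people' holds; waiver documentation absent → not met
6. pre-flight checklist absent → not met
7. visual observers trained 3 ≥ 2 → met
Not met: 3 of 7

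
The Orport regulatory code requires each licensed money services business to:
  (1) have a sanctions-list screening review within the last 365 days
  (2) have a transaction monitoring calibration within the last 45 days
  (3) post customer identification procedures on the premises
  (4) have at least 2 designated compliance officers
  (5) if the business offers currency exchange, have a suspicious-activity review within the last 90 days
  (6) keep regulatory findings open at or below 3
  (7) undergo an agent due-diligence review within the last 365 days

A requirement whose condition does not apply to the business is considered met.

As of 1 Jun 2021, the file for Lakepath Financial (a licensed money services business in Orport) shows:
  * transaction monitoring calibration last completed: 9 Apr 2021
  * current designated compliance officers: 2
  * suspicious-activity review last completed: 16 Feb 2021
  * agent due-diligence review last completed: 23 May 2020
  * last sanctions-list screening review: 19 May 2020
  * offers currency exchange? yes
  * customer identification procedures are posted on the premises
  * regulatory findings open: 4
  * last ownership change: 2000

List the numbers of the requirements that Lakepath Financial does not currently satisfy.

1. sanctions-list screening review 378 days ago vs limit 365 → not met
2. transaction monitoring calibration 53 days ago vs limit 45 → not met
3. customer identification procedures present → met
4. designated compliance officers 2 ≥ 2 → met
5. condition 'offers currency exchange' holds; suspicious-activity review 105 days ago vs limit 90 → not met
6. regulatory findings open 4 > 3 → not met
7. agent due-diligence review 374 days ago vs limit 365 → not met
Not met: 1, 2, 5, 6, 7

1, 2, 5, 6, 7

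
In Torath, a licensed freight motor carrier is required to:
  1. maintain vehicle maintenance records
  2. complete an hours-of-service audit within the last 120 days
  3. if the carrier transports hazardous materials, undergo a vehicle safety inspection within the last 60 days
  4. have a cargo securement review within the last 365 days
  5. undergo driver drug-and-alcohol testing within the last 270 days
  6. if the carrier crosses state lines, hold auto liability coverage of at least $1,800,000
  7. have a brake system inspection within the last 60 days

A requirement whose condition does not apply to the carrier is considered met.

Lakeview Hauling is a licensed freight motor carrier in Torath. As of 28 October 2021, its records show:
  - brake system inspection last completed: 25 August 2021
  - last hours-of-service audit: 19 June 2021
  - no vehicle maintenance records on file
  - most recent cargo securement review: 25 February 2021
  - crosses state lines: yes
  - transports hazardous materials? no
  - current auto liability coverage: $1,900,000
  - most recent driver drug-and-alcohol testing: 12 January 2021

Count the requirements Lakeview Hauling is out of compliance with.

1. vehicle maintenance records absent → not met
2. hours-of-service audit 131 days ago vs limit 120 → not met
3. condition 'transports hazardous materials' does not hold → requirement n/a → met
4. cargo securement review 245 days ago vs limit 365 → met
5. driver drug-and-alcohol testing 289 days ago vs limit 270 → not met
6. condition 'crosses state lines' holds; auto liability coverage $1,900,000 ≥ $1,800,000 → met
7. brake system inspection 64 days ago vs limit 60 → not met
Not met: 4 of 7

4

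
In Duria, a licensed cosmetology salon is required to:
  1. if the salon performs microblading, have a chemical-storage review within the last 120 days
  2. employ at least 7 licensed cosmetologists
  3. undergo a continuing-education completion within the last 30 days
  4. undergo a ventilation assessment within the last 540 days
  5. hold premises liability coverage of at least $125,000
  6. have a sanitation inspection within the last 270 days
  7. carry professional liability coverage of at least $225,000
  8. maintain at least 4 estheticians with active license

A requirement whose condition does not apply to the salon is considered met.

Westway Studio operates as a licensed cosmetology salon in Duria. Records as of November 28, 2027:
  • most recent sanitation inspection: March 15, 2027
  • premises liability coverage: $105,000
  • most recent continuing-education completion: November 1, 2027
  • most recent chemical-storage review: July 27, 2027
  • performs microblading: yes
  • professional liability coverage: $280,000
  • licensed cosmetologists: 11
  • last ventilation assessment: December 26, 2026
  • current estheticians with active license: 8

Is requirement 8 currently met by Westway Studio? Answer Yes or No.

Yes

8. estheticians with active license 8 ≥ 4 → met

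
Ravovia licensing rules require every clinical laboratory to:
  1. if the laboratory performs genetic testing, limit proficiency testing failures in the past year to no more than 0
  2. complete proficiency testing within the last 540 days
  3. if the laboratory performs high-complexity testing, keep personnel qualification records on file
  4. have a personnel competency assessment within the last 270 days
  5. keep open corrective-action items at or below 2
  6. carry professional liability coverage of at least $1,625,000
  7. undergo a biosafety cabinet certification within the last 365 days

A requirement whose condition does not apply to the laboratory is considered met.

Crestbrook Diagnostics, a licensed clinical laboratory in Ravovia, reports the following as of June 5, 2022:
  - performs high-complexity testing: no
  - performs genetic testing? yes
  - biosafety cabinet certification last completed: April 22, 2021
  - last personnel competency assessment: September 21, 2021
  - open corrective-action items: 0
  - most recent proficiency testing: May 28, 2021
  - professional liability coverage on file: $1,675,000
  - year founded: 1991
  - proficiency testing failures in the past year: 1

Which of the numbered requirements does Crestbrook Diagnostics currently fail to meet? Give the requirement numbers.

1, 7

1. condition 'performs genetic testing' holds; proficiency testing failures in the past year 1 > 0 → not met
2. proficiency testing 373 days ago vs limit 540 → met
3. condition 'performs high-complexity testing' does not hold → requirement n/a → met
4. personnel competency assessment 257 days ago vs limit 270 → met
5. open corrective-action items 0 ≤ 2 → met
6. professional liability coverage $1,675,000 ≥ $1,625,000 → met
7. biosafety cabinet certification 409 days ago vs limit 365 → not met
Not met: 1, 7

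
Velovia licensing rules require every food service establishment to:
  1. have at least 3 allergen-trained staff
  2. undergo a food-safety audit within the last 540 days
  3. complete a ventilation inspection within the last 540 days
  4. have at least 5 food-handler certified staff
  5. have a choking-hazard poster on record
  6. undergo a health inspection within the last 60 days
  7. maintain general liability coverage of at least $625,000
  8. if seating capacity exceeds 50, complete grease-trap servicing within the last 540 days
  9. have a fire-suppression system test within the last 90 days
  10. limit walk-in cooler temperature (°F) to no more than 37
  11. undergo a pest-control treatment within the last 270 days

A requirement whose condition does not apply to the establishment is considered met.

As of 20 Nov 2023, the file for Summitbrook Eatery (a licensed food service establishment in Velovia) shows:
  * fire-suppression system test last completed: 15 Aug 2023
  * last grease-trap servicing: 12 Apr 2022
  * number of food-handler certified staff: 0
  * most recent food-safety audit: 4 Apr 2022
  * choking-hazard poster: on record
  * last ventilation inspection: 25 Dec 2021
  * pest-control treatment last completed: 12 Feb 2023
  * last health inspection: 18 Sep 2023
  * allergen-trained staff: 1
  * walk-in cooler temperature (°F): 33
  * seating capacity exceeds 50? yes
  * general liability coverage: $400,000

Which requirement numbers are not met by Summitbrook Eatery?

1, 2, 3, 4, 6, 7, 8, 9, 11

1. allergen-trained staff 1 < 3 → not met
2. food-safety audit 595 days ago vs limit 540 → not met
3. ventilation inspection 695 days ago vs limit 540 → not met
4. food-handler certified staff 0 < 5 → not met
5. choking-hazard poster present → met
6. health inspection 63 days ago vs limit 60 → not met
7. general liability coverage $400,000 < $625,000 → not met
8. condition 'seating capacity exceeds 50' holds; grease-trap servicing 587 days ago vs limit 540 → not met
9. fire-suppression system test 97 days ago vs limit 90 → not met
10. walk-in cooler temperature (°F) 33 ≤ 37 → met
11. pest-control treatment 281 days ago vs limit 270 → not met
Not met: 1, 2, 3, 4, 6, 7, 8, 9, 11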